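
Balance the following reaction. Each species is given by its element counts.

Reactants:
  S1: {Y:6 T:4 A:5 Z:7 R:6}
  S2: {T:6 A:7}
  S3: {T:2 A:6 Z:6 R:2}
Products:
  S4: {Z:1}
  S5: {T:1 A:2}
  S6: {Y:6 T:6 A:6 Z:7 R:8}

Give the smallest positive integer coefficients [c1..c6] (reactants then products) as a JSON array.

Coefficients: [1, 1, 1, 6, 6, 1]

Y: 1·6+1·0+1·0 = 6 | 6·0+6·0+1·6 = 6
T: 1·4+1·6+1·2 = 12 | 6·0+6·1+1·6 = 12
A: 1·5+1·7+1·6 = 18 | 6·0+6·2+1·6 = 18
Z: 1·7+1·0+1·6 = 13 | 6·1+6·0+1·7 = 13
R: 1·6+1·0+1·2 = 8 | 6·0+6·0+1·8 = 8
gcd(1,1,1,6,6,1) = 1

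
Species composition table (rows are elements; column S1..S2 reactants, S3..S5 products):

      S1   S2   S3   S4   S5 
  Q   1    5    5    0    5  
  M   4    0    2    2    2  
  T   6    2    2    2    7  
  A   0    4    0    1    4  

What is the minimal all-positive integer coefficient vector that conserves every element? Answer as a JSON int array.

Coefficients: [5, 5, 2, 4, 4]

Q: 5·1+5·5 = 30 | 2·5+4·0+4·5 = 30
M: 5·4+5·0 = 20 | 2·2+4·2+4·2 = 20
T: 5·6+5·2 = 40 | 2·2+4·2+4·7 = 40
A: 5·0+5·4 = 20 | 2·0+4·1+4·4 = 20
gcd(5,5,2,4,4) = 1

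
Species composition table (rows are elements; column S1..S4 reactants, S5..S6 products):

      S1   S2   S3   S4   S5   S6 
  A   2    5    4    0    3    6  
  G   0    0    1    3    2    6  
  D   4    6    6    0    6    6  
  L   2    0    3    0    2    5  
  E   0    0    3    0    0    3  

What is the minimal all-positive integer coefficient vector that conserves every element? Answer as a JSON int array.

A: 6·2+1·5+1·4+5·0 = 21 | 5·3+1·6 = 21
G: 6·0+1·0+1·1+5·3 = 16 | 5·2+1·6 = 16
D: 6·4+1·6+1·6+5·0 = 36 | 5·6+1·6 = 36
L: 6·2+1·0+1·3+5·0 = 15 | 5·2+1·5 = 15
E: 6·0+1·0+1·3+5·0 = 3 | 5·0+1·3 = 3
gcd(6,1,1,5,5,1) = 1

Coefficients: [6, 1, 1, 5, 5, 1]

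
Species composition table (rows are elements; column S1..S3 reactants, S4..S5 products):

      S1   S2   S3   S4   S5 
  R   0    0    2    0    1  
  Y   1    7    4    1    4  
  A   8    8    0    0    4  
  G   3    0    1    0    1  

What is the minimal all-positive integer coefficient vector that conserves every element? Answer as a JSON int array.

R: 1·0+2·0+3·2 = 6 | 3·0+6·1 = 6
Y: 1·1+2·7+3·4 = 27 | 3·1+6·4 = 27
A: 1·8+2·8+3·0 = 24 | 3·0+6·4 = 24
G: 1·3+2·0+3·1 = 6 | 3·0+6·1 = 6
gcd(1,2,3,3,6) = 1

Coefficients: [1, 2, 3, 3, 6]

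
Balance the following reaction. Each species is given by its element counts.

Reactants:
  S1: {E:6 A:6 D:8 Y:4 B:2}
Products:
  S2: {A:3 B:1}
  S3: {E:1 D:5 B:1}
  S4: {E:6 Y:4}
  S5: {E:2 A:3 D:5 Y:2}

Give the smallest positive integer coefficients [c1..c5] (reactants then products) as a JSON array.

E: 5·6 = 30 | 6·0+4·1+3·6+4·2 = 30
A: 5·6 = 30 | 6·3+4·0+3·0+4·3 = 30
D: 5·8 = 40 | 6·0+4·5+3·0+4·5 = 40
Y: 5·4 = 20 | 6·0+4·0+3·4+4·2 = 20
B: 5·2 = 10 | 6·1+4·1+3·0+4·0 = 10
gcd(5,6,4,3,4) = 1

Coefficients: [5, 6, 4, 3, 4]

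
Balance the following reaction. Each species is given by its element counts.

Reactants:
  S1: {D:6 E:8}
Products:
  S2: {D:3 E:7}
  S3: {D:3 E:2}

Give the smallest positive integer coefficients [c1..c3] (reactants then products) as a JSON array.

Coefficients: [5, 4, 6]

D: 5·6 = 30 | 4·3+6·3 = 30
E: 5·8 = 40 | 4·7+6·2 = 40
gcd(5,4,6) = 1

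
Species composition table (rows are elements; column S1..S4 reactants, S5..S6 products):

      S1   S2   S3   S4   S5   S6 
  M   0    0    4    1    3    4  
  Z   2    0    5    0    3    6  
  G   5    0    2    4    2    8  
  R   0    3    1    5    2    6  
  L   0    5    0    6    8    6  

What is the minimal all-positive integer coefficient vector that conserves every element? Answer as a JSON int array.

M: 4·0+4·0+5·4+3·1 = 23 | 1·3+5·4 = 23
Z: 4·2+4·0+5·5+3·0 = 33 | 1·3+5·6 = 33
G: 4·5+4·0+5·2+3·4 = 42 | 1·2+5·8 = 42
R: 4·0+4·3+5·1+3·5 = 32 | 1·2+5·6 = 32
L: 4·0+4·5+5·0+3·6 = 38 | 1·8+5·6 = 38
gcd(4,4,5,3,1,5) = 1

Coefficients: [4, 4, 5, 3, 1, 5]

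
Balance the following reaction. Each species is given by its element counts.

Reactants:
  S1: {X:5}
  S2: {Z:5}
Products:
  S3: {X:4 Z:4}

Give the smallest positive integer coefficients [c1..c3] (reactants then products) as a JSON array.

Coefficients: [4, 4, 5]

X: 4·5+4·0 = 20 | 5·4 = 20
Z: 4·0+4·5 = 20 | 5·4 = 20
gcd(4,4,5) = 1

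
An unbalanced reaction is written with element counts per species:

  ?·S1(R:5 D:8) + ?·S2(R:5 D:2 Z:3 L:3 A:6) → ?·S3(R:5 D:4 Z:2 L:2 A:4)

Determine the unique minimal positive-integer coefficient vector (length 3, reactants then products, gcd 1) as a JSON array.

R: 1·5+2·5 = 15 | 3·5 = 15
D: 1·8+2·2 = 12 | 3·4 = 12
Z: 1·0+2·3 = 6 | 3·2 = 6
L: 1·0+2·3 = 6 | 3·2 = 6
A: 1·0+2·6 = 12 | 3·4 = 12
gcd(1,2,3) = 1

Coefficients: [1, 2, 3]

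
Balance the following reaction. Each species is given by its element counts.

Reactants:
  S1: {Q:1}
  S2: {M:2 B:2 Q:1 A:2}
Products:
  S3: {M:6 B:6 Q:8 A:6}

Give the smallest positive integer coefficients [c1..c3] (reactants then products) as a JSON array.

Coefficients: [5, 3, 1]

M: 5·0+3·2 = 6 | 1·6 = 6
B: 5·0+3·2 = 6 | 1·6 = 6
Q: 5·1+3·1 = 8 | 1·8 = 8
A: 5·0+3·2 = 6 | 1·6 = 6
gcd(5,3,1) = 1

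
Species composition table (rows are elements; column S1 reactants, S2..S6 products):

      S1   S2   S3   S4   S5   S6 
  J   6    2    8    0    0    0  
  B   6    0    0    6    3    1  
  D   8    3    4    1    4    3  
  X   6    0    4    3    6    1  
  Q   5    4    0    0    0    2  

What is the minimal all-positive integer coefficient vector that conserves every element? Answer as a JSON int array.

Coefficients: [6, 6, 3, 5, 1, 3]

J: 6·6 = 36 | 6·2+3·8+5·0+1·0+3·0 = 36
B: 6·6 = 36 | 6·0+3·0+5·6+1·3+3·1 = 36
D: 6·8 = 48 | 6·3+3·4+5·1+1·4+3·3 = 48
X: 6·6 = 36 | 6·0+3·4+5·3+1·6+3·1 = 36
Q: 6·5 = 30 | 6·4+3·0+5·0+1·0+3·2 = 30
gcd(6,6,3,5,1,3) = 1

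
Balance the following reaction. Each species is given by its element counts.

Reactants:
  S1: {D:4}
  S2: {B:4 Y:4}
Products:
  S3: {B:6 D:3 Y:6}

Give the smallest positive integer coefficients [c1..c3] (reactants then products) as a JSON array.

B: 3·0+6·4 = 24 | 4·6 = 24
D: 3·4+6·0 = 12 | 4·3 = 12
Y: 3·0+6·4 = 24 | 4·6 = 24
gcd(3,6,4) = 1

Coefficients: [3, 6, 4]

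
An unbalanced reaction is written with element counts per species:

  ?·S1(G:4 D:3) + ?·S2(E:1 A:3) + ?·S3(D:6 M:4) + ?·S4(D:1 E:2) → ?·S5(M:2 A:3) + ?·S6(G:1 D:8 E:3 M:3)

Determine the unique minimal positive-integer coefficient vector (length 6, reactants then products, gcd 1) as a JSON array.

G: 1·4+2·0+4·0+5·0 = 4 | 2·0+4·1 = 4
D: 1·3+2·0+4·6+5·1 = 32 | 2·0+4·8 = 32
E: 1·0+2·1+4·0+5·2 = 12 | 2·0+4·3 = 12
M: 1·0+2·0+4·4+5·0 = 16 | 2·2+4·3 = 16
A: 1·0+2·3+4·0+5·0 = 6 | 2·3+4·0 = 6
gcd(1,2,4,5,2,4) = 1

Coefficients: [1, 2, 4, 5, 2, 4]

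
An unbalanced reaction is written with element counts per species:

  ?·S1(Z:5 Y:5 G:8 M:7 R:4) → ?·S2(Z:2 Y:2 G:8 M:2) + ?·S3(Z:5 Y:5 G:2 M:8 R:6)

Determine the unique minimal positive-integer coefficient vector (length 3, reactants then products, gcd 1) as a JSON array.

Coefficients: [6, 5, 4]

Z: 6·5 = 30 | 5·2+4·5 = 30
Y: 6·5 = 30 | 5·2+4·5 = 30
G: 6·8 = 48 | 5·8+4·2 = 48
M: 6·7 = 42 | 5·2+4·8 = 42
R: 6·4 = 24 | 5·0+4·6 = 24
gcd(6,5,4) = 1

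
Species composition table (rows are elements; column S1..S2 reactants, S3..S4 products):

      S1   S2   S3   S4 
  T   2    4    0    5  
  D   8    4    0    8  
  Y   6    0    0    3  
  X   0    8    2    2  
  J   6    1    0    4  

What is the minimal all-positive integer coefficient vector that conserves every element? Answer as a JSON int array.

T: 1·2+2·4 = 10 | 6·0+2·5 = 10
D: 1·8+2·4 = 16 | 6·0+2·8 = 16
Y: 1·6+2·0 = 6 | 6·0+2·3 = 6
X: 1·0+2·8 = 16 | 6·2+2·2 = 16
J: 1·6+2·1 = 8 | 6·0+2·4 = 8
gcd(1,2,6,2) = 1

Coefficients: [1, 2, 6, 2]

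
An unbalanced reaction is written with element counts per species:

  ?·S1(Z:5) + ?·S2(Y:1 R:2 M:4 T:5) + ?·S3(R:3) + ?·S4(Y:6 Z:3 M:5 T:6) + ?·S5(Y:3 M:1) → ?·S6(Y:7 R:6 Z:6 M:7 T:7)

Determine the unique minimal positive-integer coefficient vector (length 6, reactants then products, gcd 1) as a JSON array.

Y: 3·0+3·1+4·0+1·6+4·3 = 21 | 3·7 = 21
R: 3·0+3·2+4·3+1·0+4·0 = 18 | 3·6 = 18
Z: 3·5+3·0+4·0+1·3+4·0 = 18 | 3·6 = 18
M: 3·0+3·4+4·0+1·5+4·1 = 21 | 3·7 = 21
T: 3·0+3·5+4·0+1·6+4·0 = 21 | 3·7 = 21
gcd(3,3,4,1,4,3) = 1

Coefficients: [3, 3, 4, 1, 4, 3]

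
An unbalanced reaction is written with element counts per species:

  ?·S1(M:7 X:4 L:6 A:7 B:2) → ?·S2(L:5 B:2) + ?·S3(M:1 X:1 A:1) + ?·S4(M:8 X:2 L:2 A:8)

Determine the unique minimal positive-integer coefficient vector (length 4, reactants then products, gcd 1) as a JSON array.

M: 2·7 = 14 | 2·0+6·1+1·8 = 14
X: 2·4 = 8 | 2·0+6·1+1·2 = 8
L: 2·6 = 12 | 2·5+6·0+1·2 = 12
A: 2·7 = 14 | 2·0+6·1+1·8 = 14
B: 2·2 = 4 | 2·2+6·0+1·0 = 4
gcd(2,2,6,1) = 1

Coefficients: [2, 2, 6, 1]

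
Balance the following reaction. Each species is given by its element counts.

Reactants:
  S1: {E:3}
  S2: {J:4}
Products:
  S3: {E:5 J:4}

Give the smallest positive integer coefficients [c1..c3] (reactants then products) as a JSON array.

E: 5·3+3·0 = 15 | 3·5 = 15
J: 5·0+3·4 = 12 | 3·4 = 12
gcd(5,3,3) = 1

Coefficients: [5, 3, 3]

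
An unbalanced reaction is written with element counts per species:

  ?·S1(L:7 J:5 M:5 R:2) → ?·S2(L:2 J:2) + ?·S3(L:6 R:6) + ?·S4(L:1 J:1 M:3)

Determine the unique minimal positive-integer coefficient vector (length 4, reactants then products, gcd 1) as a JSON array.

L: 3·7 = 21 | 5·2+1·6+5·1 = 21
J: 3·5 = 15 | 5·2+1·0+5·1 = 15
M: 3·5 = 15 | 5·0+1·0+5·3 = 15
R: 3·2 = 6 | 5·0+1·6+5·0 = 6
gcd(3,5,1,5) = 1

Coefficients: [3, 5, 1, 5]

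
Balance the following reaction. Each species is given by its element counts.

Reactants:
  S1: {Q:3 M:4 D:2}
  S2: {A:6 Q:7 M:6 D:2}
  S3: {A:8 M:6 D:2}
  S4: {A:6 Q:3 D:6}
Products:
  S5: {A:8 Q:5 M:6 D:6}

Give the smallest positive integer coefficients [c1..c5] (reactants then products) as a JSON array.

A: 3·0+1·6+2·8+3·6 = 40 | 5·8 = 40
Q: 3·3+1·7+2·0+3·3 = 25 | 5·5 = 25
M: 3·4+1·6+2·6+3·0 = 30 | 5·6 = 30
D: 3·2+1·2+2·2+3·6 = 30 | 5·6 = 30
gcd(3,1,2,3,5) = 1

Coefficients: [3, 1, 2, 3, 5]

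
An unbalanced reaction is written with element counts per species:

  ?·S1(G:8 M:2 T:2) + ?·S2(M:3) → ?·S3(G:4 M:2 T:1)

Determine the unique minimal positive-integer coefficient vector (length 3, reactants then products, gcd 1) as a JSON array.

G: 3·8+2·0 = 24 | 6·4 = 24
M: 3·2+2·3 = 12 | 6·2 = 12
T: 3·2+2·0 = 6 | 6·1 = 6
gcd(3,2,6) = 1

Coefficients: [3, 2, 6]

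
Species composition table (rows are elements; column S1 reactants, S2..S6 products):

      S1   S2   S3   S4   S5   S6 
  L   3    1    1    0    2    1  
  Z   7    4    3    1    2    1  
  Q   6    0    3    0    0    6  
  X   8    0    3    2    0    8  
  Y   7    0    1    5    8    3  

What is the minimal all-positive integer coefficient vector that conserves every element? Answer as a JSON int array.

Coefficients: [5, 5, 2, 1, 2, 4]

L: 5·3 = 15 | 5·1+2·1+1·0+2·2+4·1 = 15
Z: 5·7 = 35 | 5·4+2·3+1·1+2·2+4·1 = 35
Q: 5·6 = 30 | 5·0+2·3+1·0+2·0+4·6 = 30
X: 5·8 = 40 | 5·0+2·3+1·2+2·0+4·8 = 40
Y: 5·7 = 35 | 5·0+2·1+1·5+2·8+4·3 = 35
gcd(5,5,2,1,2,4) = 1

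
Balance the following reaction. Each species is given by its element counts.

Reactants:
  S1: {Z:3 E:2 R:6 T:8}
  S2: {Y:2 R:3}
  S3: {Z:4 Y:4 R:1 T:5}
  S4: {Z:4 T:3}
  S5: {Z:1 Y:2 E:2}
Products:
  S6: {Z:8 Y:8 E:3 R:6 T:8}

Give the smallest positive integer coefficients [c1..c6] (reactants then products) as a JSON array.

Coefficients: [1, 5, 3, 3, 5, 4]

Z: 1·3+5·0+3·4+3·4+5·1 = 32 | 4·8 = 32
Y: 1·0+5·2+3·4+3·0+5·2 = 32 | 4·8 = 32
E: 1·2+5·0+3·0+3·0+5·2 = 12 | 4·3 = 12
R: 1·6+5·3+3·1+3·0+5·0 = 24 | 4·6 = 24
T: 1·8+5·0+3·5+3·3+5·0 = 32 | 4·8 = 32
gcd(1,5,3,3,5,4) = 1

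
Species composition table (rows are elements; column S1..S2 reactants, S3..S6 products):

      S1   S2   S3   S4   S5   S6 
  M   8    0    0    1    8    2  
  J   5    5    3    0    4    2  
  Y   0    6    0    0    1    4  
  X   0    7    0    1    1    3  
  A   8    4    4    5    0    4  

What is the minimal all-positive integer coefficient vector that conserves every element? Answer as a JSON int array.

Coefficients: [5, 2, 5, 4, 4, 2]

M: 5·8+2·0 = 40 | 5·0+4·1+4·8+2·2 = 40
J: 5·5+2·5 = 35 | 5·3+4·0+4·4+2·2 = 35
Y: 5·0+2·6 = 12 | 5·0+4·0+4·1+2·4 = 12
X: 5·0+2·7 = 14 | 5·0+4·1+4·1+2·3 = 14
A: 5·8+2·4 = 48 | 5·4+4·5+4·0+2·4 = 48
gcd(5,2,5,4,4,2) = 1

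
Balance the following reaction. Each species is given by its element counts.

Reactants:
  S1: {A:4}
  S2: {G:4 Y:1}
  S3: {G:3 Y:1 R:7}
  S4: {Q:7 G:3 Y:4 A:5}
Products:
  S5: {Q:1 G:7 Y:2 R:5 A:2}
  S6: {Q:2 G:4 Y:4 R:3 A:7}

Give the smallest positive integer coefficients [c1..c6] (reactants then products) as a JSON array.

Q: 3·0+6·0+4·0+1·7 = 7 | 5·1+1·2 = 7
G: 3·0+6·4+4·3+1·3 = 39 | 5·7+1·4 = 39
Y: 3·0+6·1+4·1+1·4 = 14 | 5·2+1·4 = 14
R: 3·0+6·0+4·7+1·0 = 28 | 5·5+1·3 = 28
A: 3·4+6·0+4·0+1·5 = 17 | 5·2+1·7 = 17
gcd(3,6,4,1,5,1) = 1

Coefficients: [3, 6, 4, 1, 5, 1]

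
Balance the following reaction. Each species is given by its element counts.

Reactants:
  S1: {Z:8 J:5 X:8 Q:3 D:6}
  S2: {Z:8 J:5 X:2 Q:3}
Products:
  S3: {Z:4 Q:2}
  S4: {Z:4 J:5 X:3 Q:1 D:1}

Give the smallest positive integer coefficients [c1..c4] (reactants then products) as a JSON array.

Z: 1·8+5·8 = 48 | 6·4+6·4 = 48
J: 1·5+5·5 = 30 | 6·0+6·5 = 30
X: 1·8+5·2 = 18 | 6·0+6·3 = 18
Q: 1·3+5·3 = 18 | 6·2+6·1 = 18
D: 1·6+5·0 = 6 | 6·0+6·1 = 6
gcd(1,5,6,6) = 1

Coefficients: [1, 5, 6, 6]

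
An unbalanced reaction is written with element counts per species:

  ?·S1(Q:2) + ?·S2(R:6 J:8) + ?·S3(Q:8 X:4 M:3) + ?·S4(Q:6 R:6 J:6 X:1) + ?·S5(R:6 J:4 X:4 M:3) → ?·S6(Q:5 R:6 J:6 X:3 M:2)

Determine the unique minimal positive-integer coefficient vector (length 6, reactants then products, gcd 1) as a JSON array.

Q: 1·2+2·0+2·8+2·6+2·0 = 30 | 6·5 = 30
R: 1·0+2·6+2·0+2·6+2·6 = 36 | 6·6 = 36
J: 1·0+2·8+2·0+2·6+2·4 = 36 | 6·6 = 36
X: 1·0+2·0+2·4+2·1+2·4 = 18 | 6·3 = 18
M: 1·0+2·0+2·3+2·0+2·3 = 12 | 6·2 = 12
gcd(1,2,2,2,2,6) = 1

Coefficients: [1, 2, 2, 2, 2, 6]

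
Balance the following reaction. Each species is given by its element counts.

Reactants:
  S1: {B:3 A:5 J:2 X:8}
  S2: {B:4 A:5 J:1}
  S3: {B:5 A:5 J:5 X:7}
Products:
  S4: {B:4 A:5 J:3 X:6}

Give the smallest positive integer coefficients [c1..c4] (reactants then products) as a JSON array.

B: 2·3+1·4+2·5 = 20 | 5·4 = 20
A: 2·5+1·5+2·5 = 25 | 5·5 = 25
J: 2·2+1·1+2·5 = 15 | 5·3 = 15
X: 2·8+1·0+2·7 = 30 | 5·6 = 30
gcd(2,1,2,5) = 1

Coefficients: [2, 1, 2, 5]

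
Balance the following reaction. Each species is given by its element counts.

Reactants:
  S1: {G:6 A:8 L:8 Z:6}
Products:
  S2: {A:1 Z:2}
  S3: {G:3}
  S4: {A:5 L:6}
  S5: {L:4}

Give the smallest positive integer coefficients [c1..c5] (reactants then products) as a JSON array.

G: 2·6 = 12 | 6·0+4·3+2·0+1·0 = 12
A: 2·8 = 16 | 6·1+4·0+2·5+1·0 = 16
L: 2·8 = 16 | 6·0+4·0+2·6+1·4 = 16
Z: 2·6 = 12 | 6·2+4·0+2·0+1·0 = 12
gcd(2,6,4,2,1) = 1

Coefficients: [2, 6, 4, 2, 1]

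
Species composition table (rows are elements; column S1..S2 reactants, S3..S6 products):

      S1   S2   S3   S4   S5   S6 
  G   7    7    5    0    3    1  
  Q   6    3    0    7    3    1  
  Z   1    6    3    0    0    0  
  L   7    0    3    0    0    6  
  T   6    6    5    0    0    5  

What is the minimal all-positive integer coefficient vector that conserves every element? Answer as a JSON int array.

G: 3·7+2·7 = 35 | 5·5+2·0+3·3+1·1 = 35
Q: 3·6+2·3 = 24 | 5·0+2·7+3·3+1·1 = 24
Z: 3·1+2·6 = 15 | 5·3+2·0+3·0+1·0 = 15
L: 3·7+2·0 = 21 | 5·3+2·0+3·0+1·6 = 21
T: 3·6+2·6 = 30 | 5·5+2·0+3·0+1·5 = 30
gcd(3,2,5,2,3,1) = 1

Coefficients: [3, 2, 5, 2, 3, 1]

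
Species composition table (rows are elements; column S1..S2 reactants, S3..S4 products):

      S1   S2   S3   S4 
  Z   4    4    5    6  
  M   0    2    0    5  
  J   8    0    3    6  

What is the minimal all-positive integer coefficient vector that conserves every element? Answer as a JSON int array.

Z: 3·4+5·4 = 32 | 4·5+2·6 = 32
M: 3·0+5·2 = 10 | 4·0+2·5 = 10
J: 3·8+5·0 = 24 | 4·3+2·6 = 24
gcd(3,5,4,2) = 1

Coefficients: [3, 5, 4, 2]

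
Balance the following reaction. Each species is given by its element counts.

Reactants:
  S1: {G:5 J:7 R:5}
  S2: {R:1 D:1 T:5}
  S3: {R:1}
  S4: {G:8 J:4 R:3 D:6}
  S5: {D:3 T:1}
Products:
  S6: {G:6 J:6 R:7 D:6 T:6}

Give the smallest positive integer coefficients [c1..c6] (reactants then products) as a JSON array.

G: 2·5+3·0+5·0+1·8+3·0 = 18 | 3·6 = 18
J: 2·7+3·0+5·0+1·4+3·0 = 18 | 3·6 = 18
R: 2·5+3·1+5·1+1·3+3·0 = 21 | 3·7 = 21
D: 2·0+3·1+5·0+1·6+3·3 = 18 | 3·6 = 18
T: 2·0+3·5+5·0+1·0+3·1 = 18 | 3·6 = 18
gcd(2,3,5,1,3,3) = 1

Coefficients: [2, 3, 5, 1, 3, 3]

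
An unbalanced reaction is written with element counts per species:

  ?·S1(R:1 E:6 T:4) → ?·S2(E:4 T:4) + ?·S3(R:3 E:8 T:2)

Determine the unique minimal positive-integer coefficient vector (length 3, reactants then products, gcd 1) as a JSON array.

Coefficients: [6, 5, 2]

R: 6·1 = 6 | 5·0+2·3 = 6
E: 6·6 = 36 | 5·4+2·8 = 36
T: 6·4 = 24 | 5·4+2·2 = 24
gcd(6,5,2) = 1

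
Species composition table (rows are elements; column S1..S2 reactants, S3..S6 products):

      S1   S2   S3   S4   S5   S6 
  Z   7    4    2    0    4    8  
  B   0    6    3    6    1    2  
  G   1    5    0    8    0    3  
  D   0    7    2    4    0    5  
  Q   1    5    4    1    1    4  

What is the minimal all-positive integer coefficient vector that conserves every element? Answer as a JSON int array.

Z: 6·7+5·4 = 62 | 1·2+2·0+5·4+5·8 = 62
B: 6·0+5·6 = 30 | 1·3+2·6+5·1+5·2 = 30
G: 6·1+5·5 = 31 | 1·0+2·8+5·0+5·3 = 31
D: 6·0+5·7 = 35 | 1·2+2·4+5·0+5·5 = 35
Q: 6·1+5·5 = 31 | 1·4+2·1+5·1+5·4 = 31
gcd(6,5,1,2,5,5) = 1

Coefficients: [6, 5, 1, 2, 5, 5]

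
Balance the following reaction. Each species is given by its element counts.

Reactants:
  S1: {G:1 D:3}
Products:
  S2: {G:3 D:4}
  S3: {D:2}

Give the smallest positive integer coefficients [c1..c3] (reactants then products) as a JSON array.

Coefficients: [6, 2, 5]

G: 6·1 = 6 | 2·3+5·0 = 6
D: 6·3 = 18 | 2·4+5·2 = 18
gcd(6,2,5) = 1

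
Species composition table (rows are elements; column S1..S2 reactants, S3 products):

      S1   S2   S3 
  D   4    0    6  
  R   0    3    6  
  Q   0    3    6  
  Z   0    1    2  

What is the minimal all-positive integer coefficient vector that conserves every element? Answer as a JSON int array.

D: 3·4+4·0 = 12 | 2·6 = 12
R: 3·0+4·3 = 12 | 2·6 = 12
Q: 3·0+4·3 = 12 | 2·6 = 12
Z: 3·0+4·1 = 4 | 2·2 = 4
gcd(3,4,2) = 1

Coefficients: [3, 4, 2]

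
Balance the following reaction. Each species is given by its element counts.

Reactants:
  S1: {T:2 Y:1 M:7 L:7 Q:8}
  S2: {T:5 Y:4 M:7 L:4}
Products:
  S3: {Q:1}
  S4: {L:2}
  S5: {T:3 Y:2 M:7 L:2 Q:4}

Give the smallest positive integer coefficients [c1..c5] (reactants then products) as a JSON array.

T: 2·2+1·5 = 9 | 4·0+6·0+3·3 = 9
Y: 2·1+1·4 = 6 | 4·0+6·0+3·2 = 6
M: 2·7+1·7 = 21 | 4·0+6·0+3·7 = 21
L: 2·7+1·4 = 18 | 4·0+6·2+3·2 = 18
Q: 2·8+1·0 = 16 | 4·1+6·0+3·4 = 16
gcd(2,1,4,6,3) = 1

Coefficients: [2, 1, 4, 6, 3]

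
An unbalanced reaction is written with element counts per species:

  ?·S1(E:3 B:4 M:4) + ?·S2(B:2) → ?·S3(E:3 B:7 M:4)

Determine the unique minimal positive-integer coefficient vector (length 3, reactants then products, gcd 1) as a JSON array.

E: 2·3+3·0 = 6 | 2·3 = 6
B: 2·4+3·2 = 14 | 2·7 = 14
M: 2·4+3·0 = 8 | 2·4 = 8
gcd(2,3,2) = 1

Coefficients: [2, 3, 2]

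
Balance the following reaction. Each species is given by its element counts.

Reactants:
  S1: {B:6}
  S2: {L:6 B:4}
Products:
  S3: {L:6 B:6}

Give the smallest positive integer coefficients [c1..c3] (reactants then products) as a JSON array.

Coefficients: [1, 3, 3]

L: 1·0+3·6 = 18 | 3·6 = 18
B: 1·6+3·4 = 18 | 3·6 = 18
gcd(1,3,3) = 1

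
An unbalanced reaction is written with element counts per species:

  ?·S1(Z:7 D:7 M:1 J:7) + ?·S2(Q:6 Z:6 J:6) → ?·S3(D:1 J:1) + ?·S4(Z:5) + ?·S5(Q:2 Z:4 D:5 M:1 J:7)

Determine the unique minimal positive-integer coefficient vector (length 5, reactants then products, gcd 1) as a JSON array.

Q: 3·0+1·6 = 6 | 6·0+3·0+3·2 = 6
Z: 3·7+1·6 = 27 | 6·0+3·5+3·4 = 27
D: 3·7+1·0 = 21 | 6·1+3·0+3·5 = 21
M: 3·1+1·0 = 3 | 6·0+3·0+3·1 = 3
J: 3·7+1·6 = 27 | 6·1+3·0+3·7 = 27
gcd(3,1,6,3,3) = 1

Coefficients: [3, 1, 6, 3, 3]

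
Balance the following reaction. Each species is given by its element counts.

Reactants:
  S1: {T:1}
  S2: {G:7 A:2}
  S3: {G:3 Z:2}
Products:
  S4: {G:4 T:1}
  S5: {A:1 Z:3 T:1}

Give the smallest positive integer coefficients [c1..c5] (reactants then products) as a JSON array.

Coefficients: [6, 1, 3, 4, 2]

G: 6·0+1·7+3·3 = 16 | 4·4+2·0 = 16
A: 6·0+1·2+3·0 = 2 | 4·0+2·1 = 2
Z: 6·0+1·0+3·2 = 6 | 4·0+2·3 = 6
T: 6·1+1·0+3·0 = 6 | 4·1+2·1 = 6
gcd(6,1,3,4,2) = 1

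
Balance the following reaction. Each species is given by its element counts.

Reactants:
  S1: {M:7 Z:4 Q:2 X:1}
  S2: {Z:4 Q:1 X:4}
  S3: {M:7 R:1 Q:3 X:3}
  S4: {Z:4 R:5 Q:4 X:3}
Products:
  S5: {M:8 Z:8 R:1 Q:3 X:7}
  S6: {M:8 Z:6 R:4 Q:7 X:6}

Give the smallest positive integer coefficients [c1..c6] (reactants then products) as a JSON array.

Coefficients: [4, 5, 4, 3, 3, 4]

M: 4·7+5·0+4·7+3·0 = 56 | 3·8+4·8 = 56
Z: 4·4+5·4+4·0+3·4 = 48 | 3·8+4·6 = 48
R: 4·0+5·0+4·1+3·5 = 19 | 3·1+4·4 = 19
Q: 4·2+5·1+4·3+3·4 = 37 | 3·3+4·7 = 37
X: 4·1+5·4+4·3+3·3 = 45 | 3·7+4·6 = 45
gcd(4,5,4,3,3,4) = 1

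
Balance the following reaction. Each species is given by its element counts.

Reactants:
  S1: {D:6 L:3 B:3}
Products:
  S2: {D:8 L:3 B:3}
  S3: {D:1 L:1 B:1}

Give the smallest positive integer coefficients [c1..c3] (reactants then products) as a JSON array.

Coefficients: [5, 3, 6]

D: 5·6 = 30 | 3·8+6·1 = 30
L: 5·3 = 15 | 3·3+6·1 = 15
B: 5·3 = 15 | 3·3+6·1 = 15
gcd(5,3,6) = 1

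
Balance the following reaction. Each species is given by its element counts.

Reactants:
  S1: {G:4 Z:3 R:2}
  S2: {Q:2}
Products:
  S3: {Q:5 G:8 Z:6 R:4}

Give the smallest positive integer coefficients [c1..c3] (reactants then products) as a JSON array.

Q: 4·0+5·2 = 10 | 2·5 = 10
G: 4·4+5·0 = 16 | 2·8 = 16
Z: 4·3+5·0 = 12 | 2·6 = 12
R: 4·2+5·0 = 8 | 2·4 = 8
gcd(4,5,2) = 1

Coefficients: [4, 5, 2]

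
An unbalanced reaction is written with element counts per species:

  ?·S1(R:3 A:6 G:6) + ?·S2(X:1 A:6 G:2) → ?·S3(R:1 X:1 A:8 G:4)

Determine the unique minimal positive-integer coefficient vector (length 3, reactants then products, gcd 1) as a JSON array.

R: 1·3+3·0 = 3 | 3·1 = 3
X: 1·0+3·1 = 3 | 3·1 = 3
A: 1·6+3·6 = 24 | 3·8 = 24
G: 1·6+3·2 = 12 | 3·4 = 12
gcd(1,3,3) = 1

Coefficients: [1, 3, 3]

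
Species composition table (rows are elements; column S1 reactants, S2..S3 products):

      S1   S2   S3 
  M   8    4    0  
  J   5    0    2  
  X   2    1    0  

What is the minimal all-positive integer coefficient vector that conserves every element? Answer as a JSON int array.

Coefficients: [2, 4, 5]

M: 2·8 = 16 | 4·4+5·0 = 16
J: 2·5 = 10 | 4·0+5·2 = 10
X: 2·2 = 4 | 4·1+5·0 = 4
gcd(2,4,5) = 1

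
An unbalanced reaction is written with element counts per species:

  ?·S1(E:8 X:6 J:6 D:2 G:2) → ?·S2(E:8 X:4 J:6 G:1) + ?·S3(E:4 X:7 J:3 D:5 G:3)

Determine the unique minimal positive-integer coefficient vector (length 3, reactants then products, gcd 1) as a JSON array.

Coefficients: [5, 4, 2]

E: 5·8 = 40 | 4·8+2·4 = 40
X: 5·6 = 30 | 4·4+2·7 = 30
J: 5·6 = 30 | 4·6+2·3 = 30
D: 5·2 = 10 | 4·0+2·5 = 10
G: 5·2 = 10 | 4·1+2·3 = 10
gcd(5,4,2) = 1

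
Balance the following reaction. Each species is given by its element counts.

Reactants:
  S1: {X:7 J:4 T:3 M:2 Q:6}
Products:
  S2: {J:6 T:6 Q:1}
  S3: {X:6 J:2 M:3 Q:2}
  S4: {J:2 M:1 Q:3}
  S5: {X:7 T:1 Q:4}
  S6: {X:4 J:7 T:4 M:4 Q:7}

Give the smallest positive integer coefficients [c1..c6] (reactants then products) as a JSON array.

Coefficients: [6, 1, 1, 1, 4, 2]

X: 6·7 = 42 | 1·0+1·6+1·0+4·7+2·4 = 42
J: 6·4 = 24 | 1·6+1·2+1·2+4·0+2·7 = 24
T: 6·3 = 18 | 1·6+1·0+1·0+4·1+2·4 = 18
M: 6·2 = 12 | 1·0+1·3+1·1+4·0+2·4 = 12
Q: 6·6 = 36 | 1·1+1·2+1·3+4·4+2·7 = 36
gcd(6,1,1,1,4,2) = 1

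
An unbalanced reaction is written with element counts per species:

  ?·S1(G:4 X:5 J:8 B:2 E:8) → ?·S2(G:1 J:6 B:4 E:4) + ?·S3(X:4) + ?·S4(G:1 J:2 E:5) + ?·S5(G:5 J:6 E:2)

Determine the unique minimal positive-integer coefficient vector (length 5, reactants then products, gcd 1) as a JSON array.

G: 4·4 = 16 | 2·1+5·0+4·1+2·5 = 16
X: 4·5 = 20 | 2·0+5·4+4·0+2·0 = 20
J: 4·8 = 32 | 2·6+5·0+4·2+2·6 = 32
B: 4·2 = 8 | 2·4+5·0+4·0+2·0 = 8
E: 4·8 = 32 | 2·4+5·0+4·5+2·2 = 32
gcd(4,2,5,4,2) = 1

Coefficients: [4, 2, 5, 4, 2]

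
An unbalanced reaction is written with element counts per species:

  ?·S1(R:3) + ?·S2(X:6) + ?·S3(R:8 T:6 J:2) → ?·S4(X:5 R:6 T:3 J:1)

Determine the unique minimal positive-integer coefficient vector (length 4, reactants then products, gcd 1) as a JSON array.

Coefficients: [4, 5, 3, 6]

X: 4·0+5·6+3·0 = 30 | 6·5 = 30
R: 4·3+5·0+3·8 = 36 | 6·6 = 36
T: 4·0+5·0+3·6 = 18 | 6·3 = 18
J: 4·0+5·0+3·2 = 6 | 6·1 = 6
gcd(4,5,3,6) = 1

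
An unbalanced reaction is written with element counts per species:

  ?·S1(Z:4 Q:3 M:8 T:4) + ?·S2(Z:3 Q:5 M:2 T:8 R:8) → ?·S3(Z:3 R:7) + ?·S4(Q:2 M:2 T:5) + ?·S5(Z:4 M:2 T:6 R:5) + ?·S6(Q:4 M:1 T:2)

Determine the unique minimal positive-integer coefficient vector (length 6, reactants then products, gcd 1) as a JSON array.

Z: 1·4+5·3 = 19 | 5·3+6·0+1·4+4·0 = 19
Q: 1·3+5·5 = 28 | 5·0+6·2+1·0+4·4 = 28
M: 1·8+5·2 = 18 | 5·0+6·2+1·2+4·1 = 18
T: 1·4+5·8 = 44 | 5·0+6·5+1·6+4·2 = 44
R: 1·0+5·8 = 40 | 5·7+6·0+1·5+4·0 = 40
gcd(1,5,5,6,1,4) = 1

Coefficients: [1, 5, 5, 6, 1, 4]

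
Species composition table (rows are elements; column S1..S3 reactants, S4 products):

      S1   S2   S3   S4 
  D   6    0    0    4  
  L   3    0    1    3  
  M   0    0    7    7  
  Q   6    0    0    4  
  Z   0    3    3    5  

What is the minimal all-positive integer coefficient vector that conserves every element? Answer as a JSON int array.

D: 2·6+2·0+3·0 = 12 | 3·4 = 12
L: 2·3+2·0+3·1 = 9 | 3·3 = 9
M: 2·0+2·0+3·7 = 21 | 3·7 = 21
Q: 2·6+2·0+3·0 = 12 | 3·4 = 12
Z: 2·0+2·3+3·3 = 15 | 3·5 = 15
gcd(2,2,3,3) = 1

Coefficients: [2, 2, 3, 3]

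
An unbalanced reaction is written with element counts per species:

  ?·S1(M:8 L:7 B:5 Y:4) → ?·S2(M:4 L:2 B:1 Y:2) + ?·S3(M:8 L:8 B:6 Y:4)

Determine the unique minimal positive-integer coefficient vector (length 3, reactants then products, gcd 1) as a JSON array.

Coefficients: [4, 2, 3]

M: 4·8 = 32 | 2·4+3·8 = 32
L: 4·7 = 28 | 2·2+3·8 = 28
B: 4·5 = 20 | 2·1+3·6 = 20
Y: 4·4 = 16 | 2·2+3·4 = 16
gcd(4,2,3) = 1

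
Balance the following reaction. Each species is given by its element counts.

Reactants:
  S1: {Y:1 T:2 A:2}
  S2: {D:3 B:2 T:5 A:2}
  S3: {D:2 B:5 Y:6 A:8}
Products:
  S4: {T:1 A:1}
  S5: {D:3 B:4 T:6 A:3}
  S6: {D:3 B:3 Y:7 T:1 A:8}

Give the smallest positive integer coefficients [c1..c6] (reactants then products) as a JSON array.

Coefficients: [3, 5, 3, 4, 4, 3]

D: 3·0+5·3+3·2 = 21 | 4·0+4·3+3·3 = 21
B: 3·0+5·2+3·5 = 25 | 4·0+4·4+3·3 = 25
Y: 3·1+5·0+3·6 = 21 | 4·0+4·0+3·7 = 21
T: 3·2+5·5+3·0 = 31 | 4·1+4·6+3·1 = 31
A: 3·2+5·2+3·8 = 40 | 4·1+4·3+3·8 = 40
gcd(3,5,3,4,4,3) = 1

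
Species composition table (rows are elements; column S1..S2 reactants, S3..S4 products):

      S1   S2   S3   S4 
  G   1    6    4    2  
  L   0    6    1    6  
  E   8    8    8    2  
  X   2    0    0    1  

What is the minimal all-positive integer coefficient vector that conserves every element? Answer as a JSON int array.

Coefficients: [2, 5, 6, 4]

G: 2·1+5·6 = 32 | 6·4+4·2 = 32
L: 2·0+5·6 = 30 | 6·1+4·6 = 30
E: 2·8+5·8 = 56 | 6·8+4·2 = 56
X: 2·2+5·0 = 4 | 6·0+4·1 = 4
gcd(2,5,6,4) = 1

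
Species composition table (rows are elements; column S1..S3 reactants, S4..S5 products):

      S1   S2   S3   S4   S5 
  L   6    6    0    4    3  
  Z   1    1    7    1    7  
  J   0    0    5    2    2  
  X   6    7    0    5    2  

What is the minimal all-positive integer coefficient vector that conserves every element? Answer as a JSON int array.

L: 2·6+1·6+2·0 = 18 | 3·4+2·3 = 18
Z: 2·1+1·1+2·7 = 17 | 3·1+2·7 = 17
J: 2·0+1·0+2·5 = 10 | 3·2+2·2 = 10
X: 2·6+1·7+2·0 = 19 | 3·5+2·2 = 19
gcd(2,1,2,3,2) = 1

Coefficients: [2, 1, 2, 3, 2]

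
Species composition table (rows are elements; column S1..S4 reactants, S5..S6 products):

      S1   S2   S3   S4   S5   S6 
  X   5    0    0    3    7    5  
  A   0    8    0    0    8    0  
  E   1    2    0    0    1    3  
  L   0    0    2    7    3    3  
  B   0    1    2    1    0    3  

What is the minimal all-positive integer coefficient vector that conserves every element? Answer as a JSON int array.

Coefficients: [6, 3, 2, 2, 3, 3]

X: 6·5+3·0+2·0+2·3 = 36 | 3·7+3·5 = 36
A: 6·0+3·8+2·0+2·0 = 24 | 3·8+3·0 = 24
E: 6·1+3·2+2·0+2·0 = 12 | 3·1+3·3 = 12
L: 6·0+3·0+2·2+2·7 = 18 | 3·3+3·3 = 18
B: 6·0+3·1+2·2+2·1 = 9 | 3·0+3·3 = 9
gcd(6,3,2,2,3,3) = 1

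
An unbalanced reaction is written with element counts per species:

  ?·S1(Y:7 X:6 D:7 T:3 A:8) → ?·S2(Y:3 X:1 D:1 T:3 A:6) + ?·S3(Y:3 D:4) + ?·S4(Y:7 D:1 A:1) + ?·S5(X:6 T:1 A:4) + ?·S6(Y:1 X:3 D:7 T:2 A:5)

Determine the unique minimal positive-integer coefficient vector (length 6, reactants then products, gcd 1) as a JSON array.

Coefficients: [5, 3, 6, 1, 4, 1]

Y: 5·7 = 35 | 3·3+6·3+1·7+4·0+1·1 = 35
X: 5·6 = 30 | 3·1+6·0+1·0+4·6+1·3 = 30
D: 5·7 = 35 | 3·1+6·4+1·1+4·0+1·7 = 35
T: 5·3 = 15 | 3·3+6·0+1·0+4·1+1·2 = 15
A: 5·8 = 40 | 3·6+6·0+1·1+4·4+1·5 = 40
gcd(5,3,6,1,4,1) = 1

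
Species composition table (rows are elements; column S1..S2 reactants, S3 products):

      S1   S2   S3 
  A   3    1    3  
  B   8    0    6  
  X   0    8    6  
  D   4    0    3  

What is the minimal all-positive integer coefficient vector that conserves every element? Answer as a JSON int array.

A: 3·3+3·1 = 12 | 4·3 = 12
B: 3·8+3·0 = 24 | 4·6 = 24
X: 3·0+3·8 = 24 | 4·6 = 24
D: 3·4+3·0 = 12 | 4·3 = 12
gcd(3,3,4) = 1

Coefficients: [3, 3, 4]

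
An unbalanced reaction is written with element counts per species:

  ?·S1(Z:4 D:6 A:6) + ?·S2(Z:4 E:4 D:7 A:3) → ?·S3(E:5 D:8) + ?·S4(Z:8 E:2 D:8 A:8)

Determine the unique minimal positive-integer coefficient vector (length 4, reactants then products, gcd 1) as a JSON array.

Z: 2·4+4·4 = 24 | 2·0+3·8 = 24
E: 2·0+4·4 = 16 | 2·5+3·2 = 16
D: 2·6+4·7 = 40 | 2·8+3·8 = 40
A: 2·6+4·3 = 24 | 2·0+3·8 = 24
gcd(2,4,2,3) = 1

Coefficients: [2, 4, 2, 3]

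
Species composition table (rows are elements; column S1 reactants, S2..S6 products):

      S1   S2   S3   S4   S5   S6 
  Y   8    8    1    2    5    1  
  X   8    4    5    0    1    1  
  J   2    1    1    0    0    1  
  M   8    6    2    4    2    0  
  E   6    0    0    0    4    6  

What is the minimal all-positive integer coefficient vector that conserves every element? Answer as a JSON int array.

Y: 5·8 = 40 | 1·8+6·1+4·2+3·5+3·1 = 40
X: 5·8 = 40 | 1·4+6·5+4·0+3·1+3·1 = 40
J: 5·2 = 10 | 1·1+6·1+4·0+3·0+3·1 = 10
M: 5·8 = 40 | 1·6+6·2+4·4+3·2+3·0 = 40
E: 5·6 = 30 | 1·0+6·0+4·0+3·4+3·6 = 30
gcd(5,1,6,4,3,3) = 1

Coefficients: [5, 1, 6, 4, 3, 3]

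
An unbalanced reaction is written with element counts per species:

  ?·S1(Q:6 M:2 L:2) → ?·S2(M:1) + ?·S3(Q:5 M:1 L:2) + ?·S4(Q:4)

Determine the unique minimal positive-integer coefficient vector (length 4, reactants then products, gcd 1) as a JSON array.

Q: 4·6 = 24 | 4·0+4·5+1·4 = 24
M: 4·2 = 8 | 4·1+4·1+1·0 = 8
L: 4·2 = 8 | 4·0+4·2+1·0 = 8
gcd(4,4,4,1) = 1

Coefficients: [4, 4, 4, 1]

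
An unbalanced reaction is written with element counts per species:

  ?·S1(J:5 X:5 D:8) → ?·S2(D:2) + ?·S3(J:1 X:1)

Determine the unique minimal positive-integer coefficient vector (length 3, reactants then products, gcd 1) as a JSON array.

Coefficients: [1, 4, 5]

J: 1·5 = 5 | 4·0+5·1 = 5
X: 1·5 = 5 | 4·0+5·1 = 5
D: 1·8 = 8 | 4·2+5·0 = 8
gcd(1,4,5) = 1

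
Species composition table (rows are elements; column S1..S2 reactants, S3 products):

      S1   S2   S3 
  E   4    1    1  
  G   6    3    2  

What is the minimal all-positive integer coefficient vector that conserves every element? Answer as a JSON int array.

Coefficients: [1, 2, 6]

E: 1·4+2·1 = 6 | 6·1 = 6
G: 1·6+2·3 = 12 | 6·2 = 12
gcd(1,2,6) = 1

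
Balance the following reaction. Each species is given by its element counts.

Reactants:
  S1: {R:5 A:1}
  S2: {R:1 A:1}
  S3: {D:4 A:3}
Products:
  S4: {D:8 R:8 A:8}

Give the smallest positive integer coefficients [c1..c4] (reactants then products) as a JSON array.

Coefficients: [3, 1, 4, 2]

D: 3·0+1·0+4·4 = 16 | 2·8 = 16
R: 3·5+1·1+4·0 = 16 | 2·8 = 16
A: 3·1+1·1+4·3 = 16 | 2·8 = 16
gcd(3,1,4,2) = 1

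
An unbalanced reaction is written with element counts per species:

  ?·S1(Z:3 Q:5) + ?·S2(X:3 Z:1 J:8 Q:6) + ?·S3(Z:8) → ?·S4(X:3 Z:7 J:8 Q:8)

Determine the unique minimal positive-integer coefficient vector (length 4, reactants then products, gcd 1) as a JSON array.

X: 2·0+5·3+3·0 = 15 | 5·3 = 15
Z: 2·3+5·1+3·8 = 35 | 5·7 = 35
J: 2·0+5·8+3·0 = 40 | 5·8 = 40
Q: 2·5+5·6+3·0 = 40 | 5·8 = 40
gcd(2,5,3,5) = 1

Coefficients: [2, 5, 3, 5]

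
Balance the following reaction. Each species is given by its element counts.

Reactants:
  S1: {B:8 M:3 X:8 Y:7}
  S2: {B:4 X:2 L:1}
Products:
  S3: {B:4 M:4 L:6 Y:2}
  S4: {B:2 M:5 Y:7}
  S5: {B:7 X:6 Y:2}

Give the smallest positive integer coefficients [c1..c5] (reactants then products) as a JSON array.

Coefficients: [3, 6, 1, 1, 6]

B: 3·8+6·4 = 48 | 1·4+1·2+6·7 = 48
M: 3·3+6·0 = 9 | 1·4+1·5+6·0 = 9
X: 3·8+6·2 = 36 | 1·0+1·0+6·6 = 36
L: 3·0+6·1 = 6 | 1·6+1·0+6·0 = 6
Y: 3·7+6·0 = 21 | 1·2+1·7+6·2 = 21
gcd(3,6,1,1,6) = 1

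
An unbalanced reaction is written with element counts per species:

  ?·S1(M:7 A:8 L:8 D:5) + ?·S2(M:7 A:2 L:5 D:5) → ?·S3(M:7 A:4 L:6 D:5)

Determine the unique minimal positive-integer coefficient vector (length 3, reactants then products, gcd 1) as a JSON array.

Coefficients: [1, 2, 3]

M: 1·7+2·7 = 21 | 3·7 = 21
A: 1·8+2·2 = 12 | 3·4 = 12
L: 1·8+2·5 = 18 | 3·6 = 18
D: 1·5+2·5 = 15 | 3·5 = 15
gcd(1,2,3) = 1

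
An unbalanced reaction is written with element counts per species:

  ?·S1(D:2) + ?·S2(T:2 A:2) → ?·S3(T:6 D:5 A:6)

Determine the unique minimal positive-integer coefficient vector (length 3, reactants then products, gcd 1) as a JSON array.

Coefficients: [5, 6, 2]

T: 5·0+6·2 = 12 | 2·6 = 12
D: 5·2+6·0 = 10 | 2·5 = 10
A: 5·0+6·2 = 12 | 2·6 = 12
gcd(5,6,2) = 1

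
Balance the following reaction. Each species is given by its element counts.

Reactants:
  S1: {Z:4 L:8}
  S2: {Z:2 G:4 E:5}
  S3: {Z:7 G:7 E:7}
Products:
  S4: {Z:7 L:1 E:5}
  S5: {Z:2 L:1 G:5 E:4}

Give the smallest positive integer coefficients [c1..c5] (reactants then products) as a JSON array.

Z: 1·4+4·2+2·7 = 26 | 2·7+6·2 = 26
L: 1·8+4·0+2·0 = 8 | 2·1+6·1 = 8
G: 1·0+4·4+2·7 = 30 | 2·0+6·5 = 30
E: 1·0+4·5+2·7 = 34 | 2·5+6·4 = 34
gcd(1,4,2,2,6) = 1

Coefficients: [1, 4, 2, 2, 6]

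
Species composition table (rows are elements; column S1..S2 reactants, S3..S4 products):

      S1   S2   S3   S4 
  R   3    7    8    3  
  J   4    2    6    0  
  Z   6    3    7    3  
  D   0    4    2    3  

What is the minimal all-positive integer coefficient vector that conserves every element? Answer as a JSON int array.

R: 3·3+3·7 = 30 | 3·8+2·3 = 30
J: 3·4+3·2 = 18 | 3·6+2·0 = 18
Z: 3·6+3·3 = 27 | 3·7+2·3 = 27
D: 3·0+3·4 = 12 | 3·2+2·3 = 12
gcd(3,3,3,2) = 1

Coefficients: [3, 3, 3, 2]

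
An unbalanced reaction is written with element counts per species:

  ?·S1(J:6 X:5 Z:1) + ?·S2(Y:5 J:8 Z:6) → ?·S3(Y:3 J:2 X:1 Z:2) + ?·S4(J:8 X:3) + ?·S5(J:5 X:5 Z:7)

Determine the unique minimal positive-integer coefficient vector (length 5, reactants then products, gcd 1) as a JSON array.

Y: 6·0+3·5 = 15 | 5·3+5·0+2·0 = 15
J: 6·6+3·8 = 60 | 5·2+5·8+2·5 = 60
X: 6·5+3·0 = 30 | 5·1+5·3+2·5 = 30
Z: 6·1+3·6 = 24 | 5·2+5·0+2·7 = 24
gcd(6,3,5,5,2) = 1

Coefficients: [6, 3, 5, 5, 2]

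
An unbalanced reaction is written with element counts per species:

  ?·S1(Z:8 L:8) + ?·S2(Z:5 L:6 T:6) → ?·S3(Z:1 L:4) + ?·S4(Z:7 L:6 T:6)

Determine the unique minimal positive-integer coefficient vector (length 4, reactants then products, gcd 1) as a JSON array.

Coefficients: [1, 3, 2, 3]

Z: 1·8+3·5 = 23 | 2·1+3·7 = 23
L: 1·8+3·6 = 26 | 2·4+3·6 = 26
T: 1·0+3·6 = 18 | 2·0+3·6 = 18
gcd(1,3,2,3) = 1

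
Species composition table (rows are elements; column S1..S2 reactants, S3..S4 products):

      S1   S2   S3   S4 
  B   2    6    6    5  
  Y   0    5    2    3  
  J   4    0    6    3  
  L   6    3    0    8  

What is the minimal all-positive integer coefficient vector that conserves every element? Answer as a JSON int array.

Coefficients: [6, 4, 1, 6]

B: 6·2+4·6 = 36 | 1·6+6·5 = 36
Y: 6·0+4·5 = 20 | 1·2+6·3 = 20
J: 6·4+4·0 = 24 | 1·6+6·3 = 24
L: 6·6+4·3 = 48 | 1·0+6·8 = 48
gcd(6,4,1,6) = 1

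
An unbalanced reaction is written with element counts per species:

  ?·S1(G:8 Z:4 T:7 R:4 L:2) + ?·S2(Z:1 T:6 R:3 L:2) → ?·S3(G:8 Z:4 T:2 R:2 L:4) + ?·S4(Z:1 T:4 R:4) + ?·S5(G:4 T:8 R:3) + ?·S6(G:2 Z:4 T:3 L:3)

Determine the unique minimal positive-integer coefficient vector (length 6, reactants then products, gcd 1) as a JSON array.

Coefficients: [4, 3, 2, 3, 3, 2]

G: 4·8+3·0 = 32 | 2·8+3·0+3·4+2·2 = 32
Z: 4·4+3·1 = 19 | 2·4+3·1+3·0+2·4 = 19
T: 4·7+3·6 = 46 | 2·2+3·4+3·8+2·3 = 46
R: 4·4+3·3 = 25 | 2·2+3·4+3·3+2·0 = 25
L: 4·2+3·2 = 14 | 2·4+3·0+3·0+2·3 = 14
gcd(4,3,2,3,3,2) = 1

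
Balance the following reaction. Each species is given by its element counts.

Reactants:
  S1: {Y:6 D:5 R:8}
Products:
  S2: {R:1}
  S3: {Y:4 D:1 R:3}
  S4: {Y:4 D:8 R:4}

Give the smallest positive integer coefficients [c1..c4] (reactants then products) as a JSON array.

Coefficients: [2, 6, 2, 1]

Y: 2·6 = 12 | 6·0+2·4+1·4 = 12
D: 2·5 = 10 | 6·0+2·1+1·8 = 10
R: 2·8 = 16 | 6·1+2·3+1·4 = 16
gcd(2,6,2,1) = 1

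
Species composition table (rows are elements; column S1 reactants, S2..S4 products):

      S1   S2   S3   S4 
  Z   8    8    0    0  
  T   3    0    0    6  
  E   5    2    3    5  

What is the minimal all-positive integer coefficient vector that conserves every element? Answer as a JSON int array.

Coefficients: [6, 6, 1, 3]

Z: 6·8 = 48 | 6·8+1·0+3·0 = 48
T: 6·3 = 18 | 6·0+1·0+3·6 = 18
E: 6·5 = 30 | 6·2+1·3+3·5 = 30
gcd(6,6,1,3) = 1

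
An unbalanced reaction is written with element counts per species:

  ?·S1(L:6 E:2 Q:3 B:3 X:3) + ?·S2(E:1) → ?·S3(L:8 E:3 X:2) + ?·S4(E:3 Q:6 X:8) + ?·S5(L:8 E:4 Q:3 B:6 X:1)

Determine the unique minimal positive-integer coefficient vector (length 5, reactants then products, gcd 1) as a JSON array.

L: 4·6+6·0 = 24 | 1·8+1·0+2·8 = 24
E: 4·2+6·1 = 14 | 1·3+1·3+2·4 = 14
Q: 4·3+6·0 = 12 | 1·0+1·6+2·3 = 12
B: 4·3+6·0 = 12 | 1·0+1·0+2·6 = 12
X: 4·3+6·0 = 12 | 1·2+1·8+2·1 = 12
gcd(4,6,1,1,2) = 1

Coefficients: [4, 6, 1, 1, 2]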